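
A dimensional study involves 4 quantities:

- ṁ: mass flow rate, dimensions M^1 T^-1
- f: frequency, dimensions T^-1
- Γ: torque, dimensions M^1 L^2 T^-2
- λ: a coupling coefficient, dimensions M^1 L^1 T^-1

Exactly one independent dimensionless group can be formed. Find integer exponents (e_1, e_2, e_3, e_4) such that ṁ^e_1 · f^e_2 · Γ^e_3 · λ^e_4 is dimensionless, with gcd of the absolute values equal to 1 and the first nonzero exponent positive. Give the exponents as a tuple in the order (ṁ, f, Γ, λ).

M: e_1·(1) + e_2·(0) + e_3·(1) + e_4·(1) = 0
L: e_1·(0) + e_2·(0) + e_3·(2) + e_4·(1) = 0
T: e_1·(-1) + e_2·(-1) + e_3·(-2) + e_4·(-1) = 0
Solving this homogeneous linear system for the smallest-integer solution (first nonzero entry positive) gives (1, -1, 1, -2).

(1, -1, 1, -2)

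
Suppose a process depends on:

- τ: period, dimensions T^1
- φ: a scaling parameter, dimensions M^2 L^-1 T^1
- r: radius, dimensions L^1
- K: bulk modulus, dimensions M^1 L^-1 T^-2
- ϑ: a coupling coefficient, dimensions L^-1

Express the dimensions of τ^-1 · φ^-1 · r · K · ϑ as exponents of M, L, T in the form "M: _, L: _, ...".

Collect each base-dimension exponent across the product:
  M: −(0) − (2) + (0) + (1) + (0) = -1
  L: −(0) − (-1) + (1) + (-1) + (-1) = 0
  T: −(1) − (1) + (0) + (-2) + (0) = -4
So the dimensions are [M⁻¹ T⁻⁴].

M: -1, L: 0, T: -4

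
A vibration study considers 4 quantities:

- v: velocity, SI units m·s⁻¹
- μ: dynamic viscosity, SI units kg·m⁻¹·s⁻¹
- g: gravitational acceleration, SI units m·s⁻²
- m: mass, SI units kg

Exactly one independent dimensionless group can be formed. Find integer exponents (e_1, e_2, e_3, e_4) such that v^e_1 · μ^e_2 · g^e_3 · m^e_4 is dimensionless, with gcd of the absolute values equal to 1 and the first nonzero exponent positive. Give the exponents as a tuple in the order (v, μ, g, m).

M: e_1·(0) + e_2·(1) + e_3·(0) + e_4·(1) = 0
L: e_1·(1) + e_2·(-1) + e_3·(1) + e_4·(0) = 0
T: e_1·(-1) + e_2·(-1) + e_3·(-2) + e_4·(0) = 0
Solving this homogeneous linear system for the smallest-integer solution (first nonzero entry positive) gives (3, 1, -2, -1).

(3, 1, -2, -1)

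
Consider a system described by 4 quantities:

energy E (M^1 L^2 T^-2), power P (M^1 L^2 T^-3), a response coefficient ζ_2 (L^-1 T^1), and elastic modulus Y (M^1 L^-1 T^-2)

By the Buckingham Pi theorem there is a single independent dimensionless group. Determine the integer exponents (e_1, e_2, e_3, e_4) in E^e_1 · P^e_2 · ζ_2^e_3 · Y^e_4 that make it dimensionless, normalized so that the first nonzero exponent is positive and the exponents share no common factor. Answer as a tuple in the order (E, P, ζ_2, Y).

M: e_1·(1) + e_2·(1) + e_3·(0) + e_4·(1) = 0
L: e_1·(2) + e_2·(2) + e_3·(-1) + e_4·(-1) = 0
T: e_1·(-2) + e_2·(-3) + e_3·(1) + e_4·(-2) = 0
Solving this homogeneous linear system for the smallest-integer solution (first nonzero entry positive) gives (2, -3, -3, 1).

(2, -3, -3, 1)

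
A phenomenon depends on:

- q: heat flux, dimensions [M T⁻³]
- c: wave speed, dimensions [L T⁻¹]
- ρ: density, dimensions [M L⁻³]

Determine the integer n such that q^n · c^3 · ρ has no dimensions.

-1

Balance the M exponent: (1)·n from q, plus 3·(0) + (1) = 1 from the rest, must sum to zero.
n + 1 = 0, so n = -1.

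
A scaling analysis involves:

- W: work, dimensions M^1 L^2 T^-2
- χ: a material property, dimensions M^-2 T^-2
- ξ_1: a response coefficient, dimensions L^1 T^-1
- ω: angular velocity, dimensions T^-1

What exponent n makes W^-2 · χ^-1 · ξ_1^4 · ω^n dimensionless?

2

Balance the T exponent: (-1)·n from ω, plus −2·(-2) − (-2) + 4·(-1) = 2 from the rest, must sum to zero.
−n + 2 = 0, so n = 2.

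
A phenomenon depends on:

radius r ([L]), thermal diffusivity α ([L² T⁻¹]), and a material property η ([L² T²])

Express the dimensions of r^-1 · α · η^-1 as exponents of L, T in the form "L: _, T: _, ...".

Collect each base-dimension exponent across the product:
  L: −(1) + (2) − (2) = -1
  T: −(0) + (-1) − (2) = -3
So the dimensions are [L⁻¹ T⁻³].

L: -1, T: -3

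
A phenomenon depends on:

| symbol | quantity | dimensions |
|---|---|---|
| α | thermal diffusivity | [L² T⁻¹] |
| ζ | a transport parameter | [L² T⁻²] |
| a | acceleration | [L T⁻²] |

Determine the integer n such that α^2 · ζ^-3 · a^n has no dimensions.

2

Balance the L exponent: (1)·n from a, plus 2·(2) − 3·(2) = -2 from the rest, must sum to zero.
n − 2 = 0, so n = 2.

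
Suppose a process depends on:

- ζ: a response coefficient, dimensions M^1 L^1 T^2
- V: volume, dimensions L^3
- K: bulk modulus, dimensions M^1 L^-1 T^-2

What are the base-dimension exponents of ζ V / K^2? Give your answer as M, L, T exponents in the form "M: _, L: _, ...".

Collect each base-dimension exponent across the product:
  M: (1) + (0) − 2·(1) = -1
  L: (1) + (3) − 2·(-1) = 6
  T: (2) + (0) − 2·(-2) = 6
So the dimensions are [M⁻¹ L⁶ T⁶].

M: -1, L: 6, T: 6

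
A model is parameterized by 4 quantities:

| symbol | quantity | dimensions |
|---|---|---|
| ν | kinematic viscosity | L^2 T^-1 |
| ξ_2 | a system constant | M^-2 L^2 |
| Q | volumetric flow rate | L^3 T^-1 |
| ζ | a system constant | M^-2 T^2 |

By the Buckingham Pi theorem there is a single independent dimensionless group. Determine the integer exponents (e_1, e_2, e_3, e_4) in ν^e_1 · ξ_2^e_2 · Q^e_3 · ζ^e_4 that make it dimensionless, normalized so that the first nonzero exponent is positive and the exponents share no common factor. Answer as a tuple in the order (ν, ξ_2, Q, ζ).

(4, -1, -2, 1)

M: e_1·(0) + e_2·(-2) + e_3·(0) + e_4·(-2) = 0
L: e_1·(2) + e_2·(2) + e_3·(3) + e_4·(0) = 0
T: e_1·(-1) + e_2·(0) + e_3·(-1) + e_4·(2) = 0
Solving this homogeneous linear system for the smallest-integer solution (first nonzero entry positive) gives (4, -1, -2, 1).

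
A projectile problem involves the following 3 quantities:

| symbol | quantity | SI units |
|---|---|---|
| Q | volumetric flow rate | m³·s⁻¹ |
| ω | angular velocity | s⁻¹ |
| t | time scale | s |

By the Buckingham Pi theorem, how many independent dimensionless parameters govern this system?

1

There are 3 variables and 2 base dimensions (L, T).
The dimension matrix has rank 2.
Independent dimensionless groups: 3 − 2 = 1.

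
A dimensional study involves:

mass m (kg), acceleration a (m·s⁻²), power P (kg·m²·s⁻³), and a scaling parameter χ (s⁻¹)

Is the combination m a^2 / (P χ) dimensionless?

Sum the exponent of each base dimension across the product:
  M: [m]_M + 2·[a]_M − [P]_M − [χ]_M = (1) + 2·(0) − (1) − (0) = 0
  L: [m]_L + 2·[a]_L − [P]_L − [χ]_L = (0) + 2·(1) − (2) − (0) = 0
  T: [m]_T + 2·[a]_T − [P]_T − [χ]_T = (0) + 2·(-2) − (-3) − (-1) = 0
All base exponents vanish — dimensionless.

yes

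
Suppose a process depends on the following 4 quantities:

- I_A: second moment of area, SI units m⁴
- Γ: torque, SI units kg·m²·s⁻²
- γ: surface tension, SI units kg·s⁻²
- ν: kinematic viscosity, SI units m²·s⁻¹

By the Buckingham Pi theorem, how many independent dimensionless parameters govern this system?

1

There are 4 variables and 3 base dimensions (M, L, T).
The dimension matrix has rank 3.
Independent dimensionless groups: 4 − 3 = 1.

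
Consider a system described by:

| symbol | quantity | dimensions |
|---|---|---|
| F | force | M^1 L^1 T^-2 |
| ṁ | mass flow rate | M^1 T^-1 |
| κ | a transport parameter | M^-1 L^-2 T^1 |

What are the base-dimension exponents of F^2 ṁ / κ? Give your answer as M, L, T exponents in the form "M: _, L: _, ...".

Collect each base-dimension exponent across the product:
  M: 2·(1) + (1) − (-1) = 4
  L: 2·(1) + (0) − (-2) = 4
  T: 2·(-2) + (-1) − (1) = -6
So the dimensions are [M⁴ L⁴ T⁻⁶].

M: 4, L: 4, T: -6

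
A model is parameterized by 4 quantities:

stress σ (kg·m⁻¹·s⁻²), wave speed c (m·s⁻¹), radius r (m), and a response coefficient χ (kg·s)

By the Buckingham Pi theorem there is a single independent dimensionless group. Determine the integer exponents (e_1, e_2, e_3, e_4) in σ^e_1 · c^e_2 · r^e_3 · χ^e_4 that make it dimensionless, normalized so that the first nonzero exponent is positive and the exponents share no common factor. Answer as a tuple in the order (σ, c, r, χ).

(1, -3, 4, -1)

M: e_1·(1) + e_2·(0) + e_3·(0) + e_4·(1) = 0
L: e_1·(-1) + e_2·(1) + e_3·(1) + e_4·(0) = 0
T: e_1·(-2) + e_2·(-1) + e_3·(0) + e_4·(1) = 0
Solving this homogeneous linear system for the smallest-integer solution (first nonzero entry positive) gives (1, -3, 4, -1).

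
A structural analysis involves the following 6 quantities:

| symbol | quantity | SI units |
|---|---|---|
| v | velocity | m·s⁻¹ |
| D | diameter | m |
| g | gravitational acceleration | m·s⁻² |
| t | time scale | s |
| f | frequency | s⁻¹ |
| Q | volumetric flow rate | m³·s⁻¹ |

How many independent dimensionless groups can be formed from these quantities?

There are 6 variables and 2 base dimensions (L, T).
The dimension matrix has rank 2.
Independent dimensionless groups: 6 − 2 = 4.

4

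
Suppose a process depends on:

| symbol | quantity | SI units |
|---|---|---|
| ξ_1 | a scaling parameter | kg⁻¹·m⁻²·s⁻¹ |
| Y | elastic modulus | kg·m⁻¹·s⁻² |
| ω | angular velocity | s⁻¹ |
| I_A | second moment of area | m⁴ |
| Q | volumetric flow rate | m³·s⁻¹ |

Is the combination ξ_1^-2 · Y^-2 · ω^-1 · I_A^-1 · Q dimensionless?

no

Sum the exponent of each base dimension across the product:
  M: −2·[ξ_1]_M − 2·[Y]_M − [ω]_M − [I_A]_M + [Q]_M = −2·(-1) − 2·(1) − (0) − (0) + (0) = 0
  L: −2·[ξ_1]_L − 2·[Y]_L − [ω]_L − [I_A]_L + [Q]_L = −2·(-2) − 2·(-1) − (0) − (4) + (3) = 5
  T: −2·[ξ_1]_T − 2·[Y]_T − [ω]_T − [I_A]_T + [Q]_T = −2·(-1) − 2·(-2) − (-1) − (0) + (-1) = 6
Net dimensions [L⁵ T⁶] ≠ [1] — not dimensionless.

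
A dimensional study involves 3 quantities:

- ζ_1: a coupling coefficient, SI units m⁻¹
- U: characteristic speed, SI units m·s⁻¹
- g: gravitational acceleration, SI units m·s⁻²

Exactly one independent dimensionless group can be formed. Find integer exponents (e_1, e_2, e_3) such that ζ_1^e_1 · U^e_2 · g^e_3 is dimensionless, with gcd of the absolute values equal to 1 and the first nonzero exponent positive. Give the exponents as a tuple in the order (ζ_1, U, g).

L: e_1·(-1) + e_2·(1) + e_3·(1) = 0
T: e_1·(0) + e_2·(-1) + e_3·(-2) = 0
Solving this homogeneous linear system for the smallest-integer solution (first nonzero entry positive) gives (1, 2, -1).

(1, 2, -1)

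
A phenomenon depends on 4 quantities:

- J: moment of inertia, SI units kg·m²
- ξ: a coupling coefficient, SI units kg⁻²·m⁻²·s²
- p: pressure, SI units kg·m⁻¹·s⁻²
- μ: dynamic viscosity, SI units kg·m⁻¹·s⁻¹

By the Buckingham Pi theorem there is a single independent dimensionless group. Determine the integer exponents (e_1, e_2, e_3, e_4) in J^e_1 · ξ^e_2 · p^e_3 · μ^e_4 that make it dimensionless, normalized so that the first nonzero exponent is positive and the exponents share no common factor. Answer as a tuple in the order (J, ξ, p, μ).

(4, 3, 4, -2)

M: e_1·(1) + e_2·(-2) + e_3·(1) + e_4·(1) = 0
L: e_1·(2) + e_2·(-2) + e_3·(-1) + e_4·(-1) = 0
T: e_1·(0) + e_2·(2) + e_3·(-2) + e_4·(-1) = 0
Solving this homogeneous linear system for the smallest-integer solution (first nonzero entry positive) gives (4, 3, 4, -2).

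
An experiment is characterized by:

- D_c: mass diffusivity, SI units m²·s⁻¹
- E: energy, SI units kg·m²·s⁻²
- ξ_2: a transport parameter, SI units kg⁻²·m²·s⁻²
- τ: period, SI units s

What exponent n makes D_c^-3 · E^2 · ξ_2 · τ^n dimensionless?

3

Balance the T exponent: (1)·n from τ, plus −3·(-1) + 2·(-2) + (-2) = -3 from the rest, must sum to zero.
n − 3 = 0, so n = 3.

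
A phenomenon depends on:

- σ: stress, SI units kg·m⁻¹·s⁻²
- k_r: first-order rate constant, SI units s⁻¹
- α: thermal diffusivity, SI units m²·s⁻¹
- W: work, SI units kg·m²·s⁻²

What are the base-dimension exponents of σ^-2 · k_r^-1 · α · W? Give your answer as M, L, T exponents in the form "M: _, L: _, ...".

M: -1, L: 6, T: 2

Collect each base-dimension exponent across the product:
  M: −2·(1) − (0) + (0) + (1) = -1
  L: −2·(-1) − (0) + (2) + (2) = 6
  T: −2·(-2) − (-1) + (-1) + (-2) = 2
So the dimensions are [M⁻¹ L⁶ T²].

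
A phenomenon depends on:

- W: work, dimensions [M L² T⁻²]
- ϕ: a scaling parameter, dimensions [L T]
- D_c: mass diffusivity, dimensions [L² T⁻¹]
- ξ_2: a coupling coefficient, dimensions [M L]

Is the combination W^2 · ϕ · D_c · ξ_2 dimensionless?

Sum the exponent of each base dimension across the product:
  M: 2·[W]_M + [ϕ]_M + [D_c]_M + [ξ_2]_M = 2·(1) + (0) + (0) + (1) = 3
  L: 2·[W]_L + [ϕ]_L + [D_c]_L + [ξ_2]_L = 2·(2) + (1) + (2) + (1) = 8
  T: 2·[W]_T + [ϕ]_T + [D_c]_T + [ξ_2]_T = 2·(-2) + (1) + (-1) + (0) = -4
Net dimensions [M³ L⁸ T⁻⁴] ≠ [1] — not dimensionless.

no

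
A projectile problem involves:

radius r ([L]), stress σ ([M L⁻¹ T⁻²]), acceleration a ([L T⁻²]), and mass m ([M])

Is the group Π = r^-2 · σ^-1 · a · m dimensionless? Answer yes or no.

yes

Sum the exponent of each base dimension across the product:
  M: −2·[r]_M − [σ]_M + [a]_M + [m]_M = −2·(0) − (1) + (0) + (1) = 0
  L: −2·[r]_L − [σ]_L + [a]_L + [m]_L = −2·(1) − (-1) + (1) + (0) = 0
  T: −2·[r]_T − [σ]_T + [a]_T + [m]_T = −2·(0) − (-2) + (-2) + (0) = 0
All base exponents vanish — dimensionless.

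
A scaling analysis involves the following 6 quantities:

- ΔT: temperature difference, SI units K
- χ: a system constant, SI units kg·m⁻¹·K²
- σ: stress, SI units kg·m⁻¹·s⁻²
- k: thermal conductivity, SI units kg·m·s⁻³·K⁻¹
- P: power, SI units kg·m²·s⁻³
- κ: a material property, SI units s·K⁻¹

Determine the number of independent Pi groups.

2

There are 6 variables and 4 base dimensions (M, L, T, Θ).
The dimension matrix has rank 4.
Independent dimensionless groups: 6 − 4 = 2.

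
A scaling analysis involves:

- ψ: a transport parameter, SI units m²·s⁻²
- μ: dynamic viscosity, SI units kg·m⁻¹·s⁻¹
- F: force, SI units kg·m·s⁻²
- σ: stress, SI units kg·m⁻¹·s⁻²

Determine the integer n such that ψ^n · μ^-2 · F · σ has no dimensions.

Balance the L exponent: (2)·n from ψ, plus −2·(-1) + (1) + (-1) = 2 from the rest, must sum to zero.
2n + 2 = 0, so n = -1.

-1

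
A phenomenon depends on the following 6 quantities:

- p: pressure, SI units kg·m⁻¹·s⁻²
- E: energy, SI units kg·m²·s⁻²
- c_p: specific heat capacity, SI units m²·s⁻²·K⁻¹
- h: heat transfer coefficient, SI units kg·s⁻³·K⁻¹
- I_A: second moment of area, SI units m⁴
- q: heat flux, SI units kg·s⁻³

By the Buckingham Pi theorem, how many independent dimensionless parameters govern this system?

There are 6 variables and 4 base dimensions (M, L, T, Θ).
The dimension matrix has rank 4.
Independent dimensionless groups: 6 − 4 = 2.

2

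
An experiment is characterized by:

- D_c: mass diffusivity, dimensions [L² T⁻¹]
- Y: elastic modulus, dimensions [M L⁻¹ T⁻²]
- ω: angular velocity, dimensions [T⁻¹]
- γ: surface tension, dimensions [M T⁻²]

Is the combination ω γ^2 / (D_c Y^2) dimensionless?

Sum the exponent of each base dimension across the product:
  M: −[D_c]_M − 2·[Y]_M + [ω]_M + 2·[γ]_M = −(0) − 2·(1) + (0) + 2·(1) = 0
  L: −[D_c]_L − 2·[Y]_L + [ω]_L + 2·[γ]_L = −(2) − 2·(-1) + (0) + 2·(0) = 0
  T: −[D_c]_T − 2·[Y]_T + [ω]_T + 2·[γ]_T = −(-1) − 2·(-2) + (-1) + 2·(-2) = 0
  N: −[D_c]_N − 2·[Y]_N + [ω]_N + 2·[γ]_N = −(0) − 2·(0) + (0) + 2·(0) = 0
All base exponents vanish — dimensionless.

yes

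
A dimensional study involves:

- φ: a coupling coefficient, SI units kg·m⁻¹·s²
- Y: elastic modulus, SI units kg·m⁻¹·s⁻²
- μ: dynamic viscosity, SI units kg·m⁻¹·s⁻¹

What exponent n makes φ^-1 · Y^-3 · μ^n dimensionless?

Balance the M exponent: (1)·n from μ, plus −(1) − 3·(1) = -4 from the rest, must sum to zero.
n − 4 = 0, so n = 4.

4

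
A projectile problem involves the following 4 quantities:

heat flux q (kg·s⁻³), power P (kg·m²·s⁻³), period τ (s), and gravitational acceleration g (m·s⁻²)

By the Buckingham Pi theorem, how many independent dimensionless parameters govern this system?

1

There are 4 variables and 3 base dimensions (M, L, T).
The dimension matrix has rank 3.
Independent dimensionless groups: 4 − 3 = 1.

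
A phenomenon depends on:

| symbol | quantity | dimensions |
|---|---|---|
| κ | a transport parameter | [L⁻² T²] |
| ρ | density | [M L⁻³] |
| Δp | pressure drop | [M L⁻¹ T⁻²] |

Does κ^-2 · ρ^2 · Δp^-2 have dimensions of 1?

Sum the exponent of each base dimension across the product:
  M: −2·[κ]_M + 2·[ρ]_M − 2·[Δp]_M = −2·(0) + 2·(1) − 2·(1) = 0
  L: −2·[κ]_L + 2·[ρ]_L − 2·[Δp]_L = −2·(-2) + 2·(-3) − 2·(-1) = 0
  T: −2·[κ]_T + 2·[ρ]_T − 2·[Δp]_T = −2·(2) + 2·(0) − 2·(-2) = 0
All base exponents vanish — dimensionless.

yes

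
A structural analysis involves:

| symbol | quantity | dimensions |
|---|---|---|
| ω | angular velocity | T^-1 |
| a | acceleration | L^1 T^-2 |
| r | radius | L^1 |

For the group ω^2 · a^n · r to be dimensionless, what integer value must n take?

Balance the L exponent: (1)·n from a, plus 2·(0) + (1) = 1 from the rest, must sum to zero.
n + 1 = 0, so n = -1.

-1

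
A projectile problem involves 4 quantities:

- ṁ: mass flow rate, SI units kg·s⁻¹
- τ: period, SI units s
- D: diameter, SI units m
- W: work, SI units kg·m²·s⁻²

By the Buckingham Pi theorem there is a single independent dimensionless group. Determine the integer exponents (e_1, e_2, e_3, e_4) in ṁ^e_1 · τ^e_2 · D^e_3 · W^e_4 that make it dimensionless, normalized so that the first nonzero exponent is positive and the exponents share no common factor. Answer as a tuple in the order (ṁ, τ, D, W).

(1, -1, 2, -1)

M: e_1·(1) + e_2·(0) + e_3·(0) + e_4·(1) = 0
L: e_1·(0) + e_2·(0) + e_3·(1) + e_4·(2) = 0
T: e_1·(-1) + e_2·(1) + e_3·(0) + e_4·(-2) = 0
Solving this homogeneous linear system for the smallest-integer solution (first nonzero entry positive) gives (1, -1, 2, -1).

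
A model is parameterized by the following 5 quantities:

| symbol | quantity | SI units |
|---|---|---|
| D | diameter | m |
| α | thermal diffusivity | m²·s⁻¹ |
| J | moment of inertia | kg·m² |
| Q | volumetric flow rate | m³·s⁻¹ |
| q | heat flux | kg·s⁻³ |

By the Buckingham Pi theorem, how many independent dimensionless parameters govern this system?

2

There are 5 variables and 3 base dimensions (M, L, T).
The dimension matrix has rank 3.
Independent dimensionless groups: 5 − 3 = 2.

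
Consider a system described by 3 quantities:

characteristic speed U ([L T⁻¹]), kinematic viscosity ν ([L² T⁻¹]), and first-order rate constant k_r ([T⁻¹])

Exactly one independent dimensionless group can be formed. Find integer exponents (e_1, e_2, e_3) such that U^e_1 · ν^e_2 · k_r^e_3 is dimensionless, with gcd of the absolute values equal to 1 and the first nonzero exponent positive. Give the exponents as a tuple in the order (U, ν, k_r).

(2, -1, -1)

L: e_1·(1) + e_2·(2) + e_3·(0) = 0
T: e_1·(-1) + e_2·(-1) + e_3·(-1) = 0
Solving this homogeneous linear system for the smallest-integer solution (first nonzero entry positive) gives (2, -1, -1).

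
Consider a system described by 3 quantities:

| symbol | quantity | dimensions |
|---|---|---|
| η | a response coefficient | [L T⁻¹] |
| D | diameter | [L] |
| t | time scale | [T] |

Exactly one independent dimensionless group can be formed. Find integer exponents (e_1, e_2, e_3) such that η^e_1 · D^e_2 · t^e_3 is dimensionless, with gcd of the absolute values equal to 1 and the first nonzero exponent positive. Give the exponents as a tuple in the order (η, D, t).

(1, -1, 1)

L: e_1·(1) + e_2·(1) + e_3·(0) = 0
T: e_1·(-1) + e_2·(0) + e_3·(1) = 0
Solving this homogeneous linear system for the smallest-integer solution (first nonzero entry positive) gives (1, -1, 1).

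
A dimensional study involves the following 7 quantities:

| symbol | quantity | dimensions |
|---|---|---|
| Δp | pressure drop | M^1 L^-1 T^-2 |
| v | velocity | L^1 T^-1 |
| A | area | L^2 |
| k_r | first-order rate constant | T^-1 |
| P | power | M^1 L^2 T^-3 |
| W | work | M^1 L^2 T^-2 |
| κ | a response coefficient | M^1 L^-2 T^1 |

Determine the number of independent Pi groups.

4

There are 7 variables and 3 base dimensions (M, L, T).
The dimension matrix has rank 3.
Independent dimensionless groups: 7 − 3 = 4.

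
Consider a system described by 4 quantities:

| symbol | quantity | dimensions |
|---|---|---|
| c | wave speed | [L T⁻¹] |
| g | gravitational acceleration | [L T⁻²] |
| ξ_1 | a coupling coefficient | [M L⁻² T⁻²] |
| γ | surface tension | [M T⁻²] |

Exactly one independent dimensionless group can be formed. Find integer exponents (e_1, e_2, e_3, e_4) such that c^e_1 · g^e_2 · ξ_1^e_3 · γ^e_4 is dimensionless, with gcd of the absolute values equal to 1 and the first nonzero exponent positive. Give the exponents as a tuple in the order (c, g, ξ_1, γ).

M: e_1·(0) + e_2·(0) + e_3·(1) + e_4·(1) = 0
L: e_1·(1) + e_2·(1) + e_3·(-2) + e_4·(0) = 0
T: e_1·(-1) + e_2·(-2) + e_3·(-2) + e_4·(-2) = 0
Solving this homogeneous linear system for the smallest-integer solution (first nonzero entry positive) gives (4, -2, 1, -1).

(4, -2, 1, -1)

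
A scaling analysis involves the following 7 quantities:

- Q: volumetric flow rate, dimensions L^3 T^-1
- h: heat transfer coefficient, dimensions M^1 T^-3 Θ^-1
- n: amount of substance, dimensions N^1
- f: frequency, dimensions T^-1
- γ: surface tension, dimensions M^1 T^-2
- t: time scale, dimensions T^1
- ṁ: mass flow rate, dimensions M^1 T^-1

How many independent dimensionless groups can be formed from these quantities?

There are 7 variables and 5 base dimensions (M, L, T, Θ, N).
The dimension matrix has rank 5.
Independent dimensionless groups: 7 − 5 = 2.

2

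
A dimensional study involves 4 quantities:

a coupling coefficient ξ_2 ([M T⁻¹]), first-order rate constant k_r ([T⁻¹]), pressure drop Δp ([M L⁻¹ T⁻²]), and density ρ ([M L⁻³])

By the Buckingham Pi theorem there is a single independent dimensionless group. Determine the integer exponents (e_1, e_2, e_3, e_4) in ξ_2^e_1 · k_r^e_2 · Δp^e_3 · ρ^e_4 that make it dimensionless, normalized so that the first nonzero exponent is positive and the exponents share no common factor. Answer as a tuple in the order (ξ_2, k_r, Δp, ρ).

(2, 4, -3, 1)

M: e_1·(1) + e_2·(0) + e_3·(1) + e_4·(1) = 0
L: e_1·(0) + e_2·(0) + e_3·(-1) + e_4·(-3) = 0
T: e_1·(-1) + e_2·(-1) + e_3·(-2) + e_4·(0) = 0
Solving this homogeneous linear system for the smallest-integer solution (first nonzero entry positive) gives (2, 4, -3, 1).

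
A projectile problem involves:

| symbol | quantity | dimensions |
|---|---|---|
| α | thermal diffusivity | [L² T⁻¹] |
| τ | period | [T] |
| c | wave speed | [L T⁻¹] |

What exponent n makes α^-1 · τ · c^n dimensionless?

2

Balance the L exponent: (1)·n from c, plus −(2) + (0) = -2 from the rest, must sum to zero.
n − 2 = 0, so n = 2.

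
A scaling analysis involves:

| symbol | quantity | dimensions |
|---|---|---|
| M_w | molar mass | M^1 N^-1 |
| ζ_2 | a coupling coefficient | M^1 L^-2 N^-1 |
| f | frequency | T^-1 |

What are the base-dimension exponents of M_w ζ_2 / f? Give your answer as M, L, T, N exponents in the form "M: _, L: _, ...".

M: 2, L: -2, T: 1, N: -2

Collect each base-dimension exponent across the product:
  M: (1) + (1) − (0) = 2
  L: (0) + (-2) − (0) = -2
  T: (0) + (0) − (-1) = 1
  N: (-1) + (-1) − (0) = -2
So the dimensions are [M² L⁻² T N⁻²].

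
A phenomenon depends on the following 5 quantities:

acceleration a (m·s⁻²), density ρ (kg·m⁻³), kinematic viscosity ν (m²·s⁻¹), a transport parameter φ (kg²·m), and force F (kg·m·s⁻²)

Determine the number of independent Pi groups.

2

There are 5 variables and 3 base dimensions (M, L, T).
The dimension matrix has rank 3.
Independent dimensionless groups: 5 − 3 = 2.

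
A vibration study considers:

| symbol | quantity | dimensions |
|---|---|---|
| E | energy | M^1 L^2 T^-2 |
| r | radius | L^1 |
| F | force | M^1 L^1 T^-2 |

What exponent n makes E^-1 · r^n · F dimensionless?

Balance the L exponent: (1)·n from r, plus −(2) + (1) = -1 from the rest, must sum to zero.
n − 1 = 0, so n = 1.

1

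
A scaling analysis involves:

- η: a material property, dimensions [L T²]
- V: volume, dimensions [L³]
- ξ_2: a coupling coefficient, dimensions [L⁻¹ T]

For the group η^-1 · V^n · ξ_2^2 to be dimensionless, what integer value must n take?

Balance the L exponent: (3)·n from V, plus −(1) + 2·(-1) = -3 from the rest, must sum to zero.
3n − 3 = 0, so n = 1.

1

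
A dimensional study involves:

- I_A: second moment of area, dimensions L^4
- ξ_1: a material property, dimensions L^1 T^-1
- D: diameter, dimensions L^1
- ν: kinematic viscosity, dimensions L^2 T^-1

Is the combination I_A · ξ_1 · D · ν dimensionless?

Sum the exponent of each base dimension across the product:
  L: [I_A]_L + [ξ_1]_L + [D]_L + [ν]_L = (4) + (1) + (1) + (2) = 8
  T: [I_A]_T + [ξ_1]_T + [D]_T + [ν]_T = (0) + (-1) + (0) + (-1) = -2
Net dimensions [L⁸ T⁻²] ≠ [1] — not dimensionless.

no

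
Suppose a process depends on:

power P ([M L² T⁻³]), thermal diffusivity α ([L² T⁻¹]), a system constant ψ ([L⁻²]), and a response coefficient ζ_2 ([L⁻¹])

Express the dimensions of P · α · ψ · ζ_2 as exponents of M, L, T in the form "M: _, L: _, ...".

M: 1, L: 1, T: -4

Collect each base-dimension exponent across the product:
  M: (1) + (0) + (0) + (0) = 1
  L: (2) + (2) + (-2) + (-1) = 1
  T: (-3) + (-1) + (0) + (0) = -4
So the dimensions are [M L T⁻⁴].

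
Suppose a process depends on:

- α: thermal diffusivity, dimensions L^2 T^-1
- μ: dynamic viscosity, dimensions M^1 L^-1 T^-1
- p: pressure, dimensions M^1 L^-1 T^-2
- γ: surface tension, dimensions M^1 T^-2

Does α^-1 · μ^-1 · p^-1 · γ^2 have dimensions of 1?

yes

Sum the exponent of each base dimension across the product:
  M: −[α]_M − [μ]_M − [p]_M + 2·[γ]_M = −(0) − (1) − (1) + 2·(1) = 0
  L: −[α]_L − [μ]_L − [p]_L + 2·[γ]_L = −(2) − (-1) − (-1) + 2·(0) = 0
  T: −[α]_T − [μ]_T − [p]_T + 2·[γ]_T = −(-1) − (-1) − (-2) + 2·(-2) = 0
All base exponents vanish — dimensionless.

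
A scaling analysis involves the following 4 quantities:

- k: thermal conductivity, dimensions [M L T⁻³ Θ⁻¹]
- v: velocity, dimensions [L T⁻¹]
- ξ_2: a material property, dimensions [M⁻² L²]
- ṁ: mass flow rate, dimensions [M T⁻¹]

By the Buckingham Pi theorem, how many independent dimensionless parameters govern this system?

1

There are 4 variables and 4 base dimensions (M, L, T, Θ).
The dimension matrix has rank 3 (less than 4: the dimension vectors are linearly dependent).
Independent dimensionless groups: 4 − 3 = 1.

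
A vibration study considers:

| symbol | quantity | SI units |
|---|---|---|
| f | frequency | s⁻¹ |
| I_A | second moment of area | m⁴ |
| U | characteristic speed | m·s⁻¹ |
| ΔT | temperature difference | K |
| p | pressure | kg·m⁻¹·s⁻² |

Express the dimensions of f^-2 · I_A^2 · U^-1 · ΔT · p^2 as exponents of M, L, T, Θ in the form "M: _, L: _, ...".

Collect each base-dimension exponent across the product:
  M: −2·(0) + 2·(0) − (0) + (0) + 2·(1) = 2
  L: −2·(0) + 2·(4) − (1) + (0) + 2·(-1) = 5
  T: −2·(-1) + 2·(0) − (-1) + (0) + 2·(-2) = -1
  Θ: −2·(0) + 2·(0) − (0) + (1) + 2·(0) = 1
So the dimensions are [M² L⁵ T⁻¹ Θ].

M: 2, L: 5, T: -1, Θ: 1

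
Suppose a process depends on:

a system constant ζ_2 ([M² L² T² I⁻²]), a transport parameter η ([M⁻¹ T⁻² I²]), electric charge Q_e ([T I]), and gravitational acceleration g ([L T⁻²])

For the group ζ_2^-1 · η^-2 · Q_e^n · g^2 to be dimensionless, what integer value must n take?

2

Balance the T exponent: (1)·n from Q_e, plus −(2) − 2·(-2) + 2·(-2) = -2 from the rest, must sum to zero.
n − 2 = 0, so n = 2.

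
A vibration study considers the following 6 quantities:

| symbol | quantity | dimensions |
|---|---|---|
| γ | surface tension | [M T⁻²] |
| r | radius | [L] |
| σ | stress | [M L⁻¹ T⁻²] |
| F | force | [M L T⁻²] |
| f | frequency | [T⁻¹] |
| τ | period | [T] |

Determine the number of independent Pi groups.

There are 6 variables and 3 base dimensions (M, L, T).
The dimension matrix has rank 3.
Independent dimensionless groups: 6 − 3 = 3.

3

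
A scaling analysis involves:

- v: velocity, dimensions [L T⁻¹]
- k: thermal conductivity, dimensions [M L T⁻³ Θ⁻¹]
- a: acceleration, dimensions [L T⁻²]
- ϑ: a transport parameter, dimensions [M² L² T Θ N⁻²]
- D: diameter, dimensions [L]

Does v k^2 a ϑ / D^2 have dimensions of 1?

Sum the exponent of each base dimension across the product:
  M: [v]_M + 2·[k]_M + [a]_M + [ϑ]_M − 2·[D]_M = (0) + 2·(1) + (0) + (2) − 2·(0) = 4
  L: [v]_L + 2·[k]_L + [a]_L + [ϑ]_L − 2·[D]_L = (1) + 2·(1) + (1) + (2) − 2·(1) = 4
  T: [v]_T + 2·[k]_T + [a]_T + [ϑ]_T − 2·[D]_T = (-1) + 2·(-3) + (-2) + (1) − 2·(0) = -8
  Θ: [v]_Θ + 2·[k]_Θ + [a]_Θ + [ϑ]_Θ − 2·[D]_Θ = (0) + 2·(-1) + (0) + (1) − 2·(0) = -1
  N: [v]_N + 2·[k]_N + [a]_N + [ϑ]_N − 2·[D]_N = (0) + 2·(0) + (0) + (-2) − 2·(0) = -2
Net dimensions [M⁴ L⁴ T⁻⁸ Θ⁻¹ N⁻²] ≠ [1] — not dimensionless.

no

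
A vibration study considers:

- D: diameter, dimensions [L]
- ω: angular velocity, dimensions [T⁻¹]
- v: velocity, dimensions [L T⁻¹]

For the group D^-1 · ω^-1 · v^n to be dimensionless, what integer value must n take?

Balance the L exponent: (1)·n from v, plus −(1) − (0) = -1 from the rest, must sum to zero.
n − 1 = 0, so n = 1.

1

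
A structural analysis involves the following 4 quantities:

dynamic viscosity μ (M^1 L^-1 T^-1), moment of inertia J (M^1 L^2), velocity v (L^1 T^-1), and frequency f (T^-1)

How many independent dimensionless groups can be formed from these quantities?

1

There are 4 variables and 3 base dimensions (M, L, T).
The dimension matrix has rank 3.
Independent dimensionless groups: 4 − 3 = 1.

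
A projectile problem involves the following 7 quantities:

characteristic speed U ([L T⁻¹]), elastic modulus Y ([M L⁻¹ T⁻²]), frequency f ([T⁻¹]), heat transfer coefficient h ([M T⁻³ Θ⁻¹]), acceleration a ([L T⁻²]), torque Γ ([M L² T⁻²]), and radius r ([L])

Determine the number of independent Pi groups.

There are 7 variables and 4 base dimensions (M, L, T, Θ).
The dimension matrix has rank 4.
Independent dimensionless groups: 7 − 4 = 3.

3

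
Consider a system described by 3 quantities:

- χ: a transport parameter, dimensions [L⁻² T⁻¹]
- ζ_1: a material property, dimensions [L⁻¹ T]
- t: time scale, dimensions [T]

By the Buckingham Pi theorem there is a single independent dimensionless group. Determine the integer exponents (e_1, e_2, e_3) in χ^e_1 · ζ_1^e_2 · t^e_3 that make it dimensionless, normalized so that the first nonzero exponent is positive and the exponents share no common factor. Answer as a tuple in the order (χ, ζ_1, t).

L: e_1·(-2) + e_2·(-1) + e_3·(0) = 0
T: e_1·(-1) + e_2·(1) + e_3·(1) = 0
Solving this homogeneous linear system for the smallest-integer solution (first nonzero entry positive) gives (1, -2, 3).

(1, -2, 3)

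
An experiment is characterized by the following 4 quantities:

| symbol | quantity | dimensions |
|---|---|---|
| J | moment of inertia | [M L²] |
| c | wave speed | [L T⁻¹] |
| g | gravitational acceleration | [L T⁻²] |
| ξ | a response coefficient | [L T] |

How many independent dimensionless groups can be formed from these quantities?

1

There are 4 variables and 3 base dimensions (M, L, T).
The dimension matrix has rank 3.
Independent dimensionless groups: 4 − 3 = 1.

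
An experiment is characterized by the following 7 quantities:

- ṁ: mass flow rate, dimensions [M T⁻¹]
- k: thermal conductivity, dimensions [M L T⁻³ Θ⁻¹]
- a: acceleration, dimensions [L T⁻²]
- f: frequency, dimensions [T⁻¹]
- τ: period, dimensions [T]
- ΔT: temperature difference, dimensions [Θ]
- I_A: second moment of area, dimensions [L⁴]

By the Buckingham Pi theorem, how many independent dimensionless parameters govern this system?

There are 7 variables and 4 base dimensions (M, L, T, Θ).
The dimension matrix has rank 4.
Independent dimensionless groups: 7 − 4 = 3.

3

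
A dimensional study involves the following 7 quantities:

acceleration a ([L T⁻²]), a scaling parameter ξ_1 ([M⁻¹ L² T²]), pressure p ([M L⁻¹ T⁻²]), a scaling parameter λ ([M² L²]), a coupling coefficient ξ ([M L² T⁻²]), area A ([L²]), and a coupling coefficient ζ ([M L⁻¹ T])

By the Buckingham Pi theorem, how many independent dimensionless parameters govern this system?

4

There are 7 variables and 3 base dimensions (M, L, T).
The dimension matrix has rank 3.
Independent dimensionless groups: 7 − 3 = 4.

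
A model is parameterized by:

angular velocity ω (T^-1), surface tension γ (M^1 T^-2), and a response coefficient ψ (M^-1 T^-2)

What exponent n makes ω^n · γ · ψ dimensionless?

-4

Balance the T exponent: (-1)·n from ω, plus (-2) + (-2) = -4 from the rest, must sum to zero.
−n − 4 = 0, so n = -4.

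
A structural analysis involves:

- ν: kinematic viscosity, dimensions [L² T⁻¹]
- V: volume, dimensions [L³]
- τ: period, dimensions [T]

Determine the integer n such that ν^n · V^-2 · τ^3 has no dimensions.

Balance the L exponent: (2)·n from ν, plus −2·(3) + 3·(0) = -6 from the rest, must sum to zero.
2n − 6 = 0, so n = 3.

3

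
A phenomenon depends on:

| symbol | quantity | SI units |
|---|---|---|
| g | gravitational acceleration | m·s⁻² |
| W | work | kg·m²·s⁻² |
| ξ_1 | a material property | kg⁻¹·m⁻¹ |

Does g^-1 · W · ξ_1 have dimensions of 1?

yes

Sum the exponent of each base dimension across the product:
  M: −[g]_M + [W]_M + [ξ_1]_M = −(0) + (1) + (-1) = 0
  L: −[g]_L + [W]_L + [ξ_1]_L = −(1) + (2) + (-1) = 0
  T: −[g]_T + [W]_T + [ξ_1]_T = −(-2) + (-2) + (0) = 0
All base exponents vanish — dimensionless.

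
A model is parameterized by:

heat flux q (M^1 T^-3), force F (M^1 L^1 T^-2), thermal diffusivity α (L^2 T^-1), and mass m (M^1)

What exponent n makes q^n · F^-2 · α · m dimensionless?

1

Balance the M exponent: (1)·n from q, plus −2·(1) + (0) + (1) = -1 from the rest, must sum to zero.
n − 1 = 0, so n = 1.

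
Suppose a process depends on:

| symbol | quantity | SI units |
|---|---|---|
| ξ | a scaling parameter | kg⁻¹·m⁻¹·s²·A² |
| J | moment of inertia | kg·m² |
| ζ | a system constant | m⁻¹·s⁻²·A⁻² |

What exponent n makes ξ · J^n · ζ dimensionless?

1

Balance the M exponent: (1)·n from J, plus (-1) + (0) = -1 from the rest, must sum to zero.
n − 1 = 0, so n = 1.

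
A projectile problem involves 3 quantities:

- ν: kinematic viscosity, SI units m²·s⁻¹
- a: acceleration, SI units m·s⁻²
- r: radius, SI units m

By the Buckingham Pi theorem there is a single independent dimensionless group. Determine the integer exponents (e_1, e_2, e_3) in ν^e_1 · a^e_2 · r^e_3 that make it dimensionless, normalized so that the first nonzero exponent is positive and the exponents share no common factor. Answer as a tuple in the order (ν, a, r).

L: e_1·(2) + e_2·(1) + e_3·(1) = 0
T: e_1·(-1) + e_2·(-2) + e_3·(0) = 0
Solving this homogeneous linear system for the smallest-integer solution (first nonzero entry positive) gives (2, -1, -3).

(2, -1, -3)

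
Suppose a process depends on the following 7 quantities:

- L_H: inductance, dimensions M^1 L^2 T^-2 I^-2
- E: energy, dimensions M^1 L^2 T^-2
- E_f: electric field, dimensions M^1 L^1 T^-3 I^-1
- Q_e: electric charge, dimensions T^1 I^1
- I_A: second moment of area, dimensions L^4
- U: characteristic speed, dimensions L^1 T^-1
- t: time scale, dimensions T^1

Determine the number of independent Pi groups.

There are 7 variables and 4 base dimensions (M, L, T, I).
The dimension matrix has rank 4.
Independent dimensionless groups: 7 − 4 = 3.

3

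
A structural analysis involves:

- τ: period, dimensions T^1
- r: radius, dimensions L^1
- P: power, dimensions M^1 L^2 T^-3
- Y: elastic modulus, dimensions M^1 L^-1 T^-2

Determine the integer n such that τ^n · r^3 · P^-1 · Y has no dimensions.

Balance the T exponent: (1)·n from τ, plus 3·(0) − (-3) + (-2) = 1 from the rest, must sum to zero.
n + 1 = 0, so n = -1.

-1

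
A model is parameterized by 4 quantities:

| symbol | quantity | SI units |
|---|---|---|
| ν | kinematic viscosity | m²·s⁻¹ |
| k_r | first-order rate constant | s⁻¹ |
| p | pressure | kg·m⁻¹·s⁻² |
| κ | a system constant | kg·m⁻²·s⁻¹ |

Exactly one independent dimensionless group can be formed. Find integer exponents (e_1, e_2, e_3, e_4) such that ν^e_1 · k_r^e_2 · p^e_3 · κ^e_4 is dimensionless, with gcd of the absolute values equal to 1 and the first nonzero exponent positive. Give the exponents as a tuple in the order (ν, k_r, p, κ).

(1, 1, -2, 2)

M: e_1·(0) + e_2·(0) + e_3·(1) + e_4·(1) = 0
L: e_1·(2) + e_2·(0) + e_3·(-1) + e_4·(-2) = 0
T: e_1·(-1) + e_2·(-1) + e_3·(-2) + e_4·(-1) = 0
Solving this homogeneous linear system for the smallest-integer solution (first nonzero entry positive) gives (1, 1, -2, 2).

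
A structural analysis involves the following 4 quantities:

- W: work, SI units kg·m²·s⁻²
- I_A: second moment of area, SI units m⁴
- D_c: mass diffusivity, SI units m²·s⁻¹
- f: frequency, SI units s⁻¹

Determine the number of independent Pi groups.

There are 4 variables and 3 base dimensions (M, L, T).
The dimension matrix has rank 3.
Independent dimensionless groups: 4 − 3 = 1.

1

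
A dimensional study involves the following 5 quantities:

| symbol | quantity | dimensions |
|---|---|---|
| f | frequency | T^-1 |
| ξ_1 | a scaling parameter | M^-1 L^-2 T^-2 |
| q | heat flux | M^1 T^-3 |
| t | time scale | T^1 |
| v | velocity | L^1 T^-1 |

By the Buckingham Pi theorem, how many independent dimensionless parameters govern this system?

There are 5 variables and 3 base dimensions (M, L, T).
The dimension matrix has rank 3.
Independent dimensionless groups: 5 − 3 = 2.

2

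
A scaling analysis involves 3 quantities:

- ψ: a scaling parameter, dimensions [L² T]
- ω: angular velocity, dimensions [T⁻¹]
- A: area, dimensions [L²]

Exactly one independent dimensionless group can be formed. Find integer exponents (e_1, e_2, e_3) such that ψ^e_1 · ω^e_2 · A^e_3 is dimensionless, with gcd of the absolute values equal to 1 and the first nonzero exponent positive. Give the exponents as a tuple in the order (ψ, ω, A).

(1, 1, -1)

L: e_1·(2) + e_2·(0) + e_3·(2) = 0
T: e_1·(1) + e_2·(-1) + e_3·(0) = 0
Solving this homogeneous linear system for the smallest-integer solution (first nonzero entry positive) gives (1, 1, -1).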